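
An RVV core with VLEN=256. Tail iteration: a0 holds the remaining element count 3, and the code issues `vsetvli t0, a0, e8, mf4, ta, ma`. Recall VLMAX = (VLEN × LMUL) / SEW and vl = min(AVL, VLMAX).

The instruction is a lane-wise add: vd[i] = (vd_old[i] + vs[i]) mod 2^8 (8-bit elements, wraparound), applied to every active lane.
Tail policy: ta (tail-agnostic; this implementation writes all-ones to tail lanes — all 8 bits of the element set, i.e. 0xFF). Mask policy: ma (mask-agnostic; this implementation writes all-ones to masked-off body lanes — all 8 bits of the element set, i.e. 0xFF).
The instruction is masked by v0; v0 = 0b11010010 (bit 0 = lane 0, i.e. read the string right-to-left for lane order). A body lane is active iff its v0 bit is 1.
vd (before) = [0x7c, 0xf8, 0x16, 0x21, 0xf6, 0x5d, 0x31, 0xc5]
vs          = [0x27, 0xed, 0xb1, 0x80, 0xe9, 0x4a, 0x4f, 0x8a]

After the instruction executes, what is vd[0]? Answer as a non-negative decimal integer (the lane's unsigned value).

VLMAX = VLEN×LMUL/SEW = 256×1/4/8 = 8
AVL=3 ≤ VLMAX=8, so vl = 3
lane  0: mask-off/ones ⇒ 0xff
lane  1: add(0xf8,0xed) ⇒ 0xe5
lane  2: mask-off/ones ⇒ 0xff
lane  3: tail/ones ⇒ 0xff
lane  4: tail/ones ⇒ 0xff
lane  5: tail/ones ⇒ 0xff
lane  6: tail/ones ⇒ 0xff
lane  7: tail/ones ⇒ 0xff

vd[0] = 255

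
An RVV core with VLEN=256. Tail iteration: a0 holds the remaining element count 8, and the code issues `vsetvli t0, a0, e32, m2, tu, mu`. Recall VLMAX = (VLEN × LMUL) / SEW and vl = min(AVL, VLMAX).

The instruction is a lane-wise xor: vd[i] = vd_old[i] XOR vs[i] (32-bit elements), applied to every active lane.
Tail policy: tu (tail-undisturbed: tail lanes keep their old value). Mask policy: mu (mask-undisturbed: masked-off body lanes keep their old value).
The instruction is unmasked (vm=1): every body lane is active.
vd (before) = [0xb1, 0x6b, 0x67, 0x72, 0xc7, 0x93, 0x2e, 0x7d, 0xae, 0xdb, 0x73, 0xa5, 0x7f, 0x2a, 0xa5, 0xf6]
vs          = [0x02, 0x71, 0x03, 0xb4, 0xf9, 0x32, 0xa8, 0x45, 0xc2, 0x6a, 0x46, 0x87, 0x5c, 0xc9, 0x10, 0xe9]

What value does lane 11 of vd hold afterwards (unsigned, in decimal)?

vd[11] = 165

VLMAX = VLEN×LMUL/SEW = 256×2/32 = 16
AVL=8 ≤ VLMAX=16, so vl = 8
  i=0: xor(0xb1,0x02) → 179
  i=1: xor(0x6b,0x71) → 26
  i=2: xor(0x67,0x03) → 100
  i=3: xor(0x72,0xb4) → 198
  i=4: xor(0xc7,0xf9) → 62
  i=5: xor(0x93,0x32) → 161
  i=6: xor(0x2e,0xa8) → 134
  i=7: xor(0x7d,0x45) → 56
  i=8: tail/keep → 174
  i=9: tail/keep → 219
  i=10: tail/keep → 115
  i=11: tail/keep → 165
  i=12: tail/keep → 127
  i=13: tail/keep → 42
  i=14: tail/keep → 165
  i=15: tail/keep → 246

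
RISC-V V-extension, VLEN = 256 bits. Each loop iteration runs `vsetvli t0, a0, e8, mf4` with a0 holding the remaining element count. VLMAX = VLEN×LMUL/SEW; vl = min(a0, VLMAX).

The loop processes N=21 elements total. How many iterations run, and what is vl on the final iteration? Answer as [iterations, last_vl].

VLMAX = (256 × 1/4) / 8 = 8 lanes
iterations = ceil(21/8) = 3; final-pass vl = 5

[iterations, last_vl] = [3, 5]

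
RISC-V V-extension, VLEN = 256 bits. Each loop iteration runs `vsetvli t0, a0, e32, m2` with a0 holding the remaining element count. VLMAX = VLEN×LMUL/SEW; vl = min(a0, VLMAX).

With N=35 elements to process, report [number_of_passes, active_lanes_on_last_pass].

[iterations, last_vl] = [3, 3]

VLMAX = (256 × 2) / 32 = 16 lanes
iterations = ceil(35/16) = 3; final-pass vl = 3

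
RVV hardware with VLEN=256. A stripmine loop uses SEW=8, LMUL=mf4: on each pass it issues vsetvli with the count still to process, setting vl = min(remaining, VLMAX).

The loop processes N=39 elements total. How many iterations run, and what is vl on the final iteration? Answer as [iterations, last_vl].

lanes per group: 256·1/4/8 = 8
39 elements at 8/iter → 5 passes, remainder 7 on the last

[iterations, last_vl] = [5, 7]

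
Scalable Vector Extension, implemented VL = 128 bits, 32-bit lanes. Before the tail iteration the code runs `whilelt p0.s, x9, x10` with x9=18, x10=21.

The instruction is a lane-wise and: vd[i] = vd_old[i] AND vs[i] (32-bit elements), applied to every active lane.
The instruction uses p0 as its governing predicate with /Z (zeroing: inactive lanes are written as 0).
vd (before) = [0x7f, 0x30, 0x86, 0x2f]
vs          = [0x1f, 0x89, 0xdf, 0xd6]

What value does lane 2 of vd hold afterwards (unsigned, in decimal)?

lane count: 128 div 32 = 4
p0[j] = (18+j < 21); true for j=0..2 → 3 lanes set
vd[0] and(0x7f,0x1f) -> 0x1f
vd[1] and(0x30,0x89) -> 0x00
vd[2] and(0x86,0xdf) -> 0x86
vd[3] tail/zero -> 0x00

vd[2] = 134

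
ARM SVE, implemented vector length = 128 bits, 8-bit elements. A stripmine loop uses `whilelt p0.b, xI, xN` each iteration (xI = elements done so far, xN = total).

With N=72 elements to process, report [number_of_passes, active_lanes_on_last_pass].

lane count: 128 div 8 = 16
iterations = ceil(72/16) = 5; final-pass vl = 8

[iterations, last_vl] = [5, 8]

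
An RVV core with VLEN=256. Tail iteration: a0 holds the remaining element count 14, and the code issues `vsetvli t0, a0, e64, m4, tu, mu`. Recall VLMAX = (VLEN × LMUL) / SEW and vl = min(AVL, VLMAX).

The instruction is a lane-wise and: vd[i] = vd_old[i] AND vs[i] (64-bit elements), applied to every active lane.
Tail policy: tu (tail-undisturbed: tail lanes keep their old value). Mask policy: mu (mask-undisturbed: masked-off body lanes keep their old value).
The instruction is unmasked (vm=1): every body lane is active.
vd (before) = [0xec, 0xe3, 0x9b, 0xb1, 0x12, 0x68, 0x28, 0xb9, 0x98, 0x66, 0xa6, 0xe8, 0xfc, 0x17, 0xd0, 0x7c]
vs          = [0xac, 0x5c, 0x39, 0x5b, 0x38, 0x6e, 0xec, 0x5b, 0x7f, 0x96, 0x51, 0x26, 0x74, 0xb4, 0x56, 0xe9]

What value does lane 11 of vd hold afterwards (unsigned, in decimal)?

vd[11] = 32

VLMAX = VLEN×LMUL/SEW = 256×4/64 = 16
AVL=14 ≤ VLMAX=16, so vl = 14
lane  0: and(0xec,0xac) ⇒ 0xac
lane  1: and(0xe3,0x5c) ⇒ 0x40
lane  2: and(0x9b,0x39) ⇒ 0x19
lane  3: and(0xb1,0x5b) ⇒ 0x11
lane  4: and(0x12,0x38) ⇒ 0x10
lane  5: and(0x68,0x6e) ⇒ 0x68
lane  6: and(0x28,0xec) ⇒ 0x28
lane  7: and(0xb9,0x5b) ⇒ 0x19
lane  8: and(0x98,0x7f) ⇒ 0x18
lane  9: and(0x66,0x96) ⇒ 0x06
lane 10: and(0xa6,0x51) ⇒ 0x00
lane 11: and(0xe8,0x26) ⇒ 0x20
lane 12: and(0xfc,0x74) ⇒ 0x74
lane 13: and(0x17,0xb4) ⇒ 0x14
lane 14: tail/keep ⇒ 0xd0
lane 15: tail/keep ⇒ 0x7c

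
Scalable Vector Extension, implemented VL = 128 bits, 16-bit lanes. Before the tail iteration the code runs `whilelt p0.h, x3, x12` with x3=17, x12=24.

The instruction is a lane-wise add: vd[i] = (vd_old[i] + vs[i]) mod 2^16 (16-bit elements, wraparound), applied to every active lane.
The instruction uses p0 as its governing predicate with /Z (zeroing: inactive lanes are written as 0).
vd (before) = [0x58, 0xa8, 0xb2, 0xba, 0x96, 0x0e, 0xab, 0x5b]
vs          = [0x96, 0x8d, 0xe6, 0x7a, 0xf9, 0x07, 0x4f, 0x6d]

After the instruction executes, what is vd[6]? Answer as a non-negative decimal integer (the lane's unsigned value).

128-bit reg / 16-bit elem → 8 lanes
active while 17+j < 24, i.e. j ∈ [0,7) capped at 8 ⇒ 7
  i=0: add(0x58,0x96) → 238
  i=1: add(0xa8,0x8d) → 309
  i=2: add(0xb2,0xe6) → 408
  i=3: add(0xba,0x7a) → 308
  i=4: add(0x96,0xf9) → 399
  i=5: add(0x0e,0x07) → 21
  i=6: add(0xab,0x4f) → 250
  i=7: tail/zero → 0

vd[6] = 250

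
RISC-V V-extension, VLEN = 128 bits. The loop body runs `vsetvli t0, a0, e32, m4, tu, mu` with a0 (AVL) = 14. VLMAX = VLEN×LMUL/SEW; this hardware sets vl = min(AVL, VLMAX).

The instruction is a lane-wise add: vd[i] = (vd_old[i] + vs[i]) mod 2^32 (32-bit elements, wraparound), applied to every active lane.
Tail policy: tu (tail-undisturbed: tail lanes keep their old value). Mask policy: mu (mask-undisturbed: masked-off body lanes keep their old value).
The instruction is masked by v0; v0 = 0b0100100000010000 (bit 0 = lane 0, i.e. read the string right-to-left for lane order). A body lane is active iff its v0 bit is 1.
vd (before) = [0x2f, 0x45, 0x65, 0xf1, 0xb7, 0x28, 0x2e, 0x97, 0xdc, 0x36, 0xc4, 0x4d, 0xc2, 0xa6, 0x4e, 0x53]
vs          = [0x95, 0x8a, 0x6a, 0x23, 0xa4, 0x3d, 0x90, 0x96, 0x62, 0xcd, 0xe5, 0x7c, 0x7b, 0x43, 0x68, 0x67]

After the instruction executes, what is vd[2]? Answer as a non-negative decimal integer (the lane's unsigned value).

VLMAX = (128 × 4) / 32 = 16 lanes
vl = min(AVL, VLMAX) = min(14, 16) = 14
  i=0: mask-off/keep → 47
  i=1: mask-off/keep → 69
  i=2: mask-off/keep → 101
  i=3: mask-off/keep → 241
  i=4: add(0xb7,0xa4) → 347
  i=5: mask-off/keep → 40
  i=6: mask-off/keep → 46
  i=7: mask-off/keep → 151
  i=8: mask-off/keep → 220
  i=9: mask-off/keep → 54
  i=10: mask-off/keep → 196
  i=11: add(0x4d,0x7c) → 201
  i=12: mask-off/keep → 194
  i=13: mask-off/keep → 166
  i=14: tail/keep → 78
  i=15: tail/keep → 83

vd[2] = 101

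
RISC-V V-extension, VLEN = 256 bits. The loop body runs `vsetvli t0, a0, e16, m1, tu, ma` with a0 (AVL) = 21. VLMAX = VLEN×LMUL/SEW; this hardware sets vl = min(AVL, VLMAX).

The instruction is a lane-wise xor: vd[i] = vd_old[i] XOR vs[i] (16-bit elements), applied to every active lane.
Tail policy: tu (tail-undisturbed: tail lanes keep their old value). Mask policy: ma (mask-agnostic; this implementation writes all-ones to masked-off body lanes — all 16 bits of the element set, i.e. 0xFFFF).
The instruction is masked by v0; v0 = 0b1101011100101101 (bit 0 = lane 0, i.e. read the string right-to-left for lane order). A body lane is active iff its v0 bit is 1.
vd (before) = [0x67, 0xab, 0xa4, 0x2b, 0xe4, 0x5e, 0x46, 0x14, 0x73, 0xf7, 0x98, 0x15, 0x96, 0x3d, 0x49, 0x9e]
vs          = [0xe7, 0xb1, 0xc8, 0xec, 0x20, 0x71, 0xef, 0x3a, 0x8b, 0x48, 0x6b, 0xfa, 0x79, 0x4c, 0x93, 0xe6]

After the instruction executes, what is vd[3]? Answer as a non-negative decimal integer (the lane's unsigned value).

vd[3] = 199

VLMAX = (256 × 1) / 16 = 16 lanes
vl = min(AVL, VLMAX) = min(21, 16) = 16
  i=0: xor(0x67,0xe7) → 128
  i=1: mask-off/ones → 65535
  i=2: xor(0xa4,0xc8) → 108
  i=3: xor(0x2b,0xec) → 199
  i=4: mask-off/ones → 65535
  i=5: xor(0x5e,0x71) → 47
  i=6: mask-off/ones → 65535
  i=7: mask-off/ones → 65535
  i=8: xor(0x73,0x8b) → 248
  i=9: xor(0xf7,0x48) → 191
  i=10: xor(0x98,0x6b) → 243
  i=11: mask-off/ones → 65535
  i=12: xor(0x96,0x79) → 239
  i=13: mask-off/ones → 65535
  i=14: xor(0x49,0x93) → 218
  i=15: xor(0x9e,0xe6) → 120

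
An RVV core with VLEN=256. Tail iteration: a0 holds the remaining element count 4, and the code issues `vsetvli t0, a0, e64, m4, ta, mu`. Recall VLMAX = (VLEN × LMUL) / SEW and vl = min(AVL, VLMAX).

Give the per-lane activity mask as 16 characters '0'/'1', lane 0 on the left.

predicate = 1111000000000000

VLMAX = (256 × 4) / 64 = 16 lanes
vl ← min(4, 16) = 4
bits (lane 0 leftmost): 1111000000000000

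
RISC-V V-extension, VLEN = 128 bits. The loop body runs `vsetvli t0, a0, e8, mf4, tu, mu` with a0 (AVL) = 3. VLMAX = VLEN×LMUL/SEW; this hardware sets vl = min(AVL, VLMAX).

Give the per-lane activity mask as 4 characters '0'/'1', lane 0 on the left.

VLMAX = VLEN×LMUL/SEW = 128×1/4/8 = 4
vl ← min(3, 4) = 3
bits (lane 0 leftmost): 1110

predicate = 1110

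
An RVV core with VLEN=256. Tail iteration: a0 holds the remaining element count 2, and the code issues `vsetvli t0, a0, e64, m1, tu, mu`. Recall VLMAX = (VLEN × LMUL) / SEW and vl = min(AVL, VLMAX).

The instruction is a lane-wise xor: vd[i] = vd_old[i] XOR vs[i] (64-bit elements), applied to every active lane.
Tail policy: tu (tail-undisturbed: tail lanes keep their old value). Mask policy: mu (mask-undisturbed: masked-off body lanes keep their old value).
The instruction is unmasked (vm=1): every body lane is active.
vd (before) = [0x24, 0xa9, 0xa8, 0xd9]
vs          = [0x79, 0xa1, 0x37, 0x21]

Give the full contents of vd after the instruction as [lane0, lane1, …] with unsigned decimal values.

vd = [93, 8, 168, 217]

VLMAX = (256 × 1) / 64 = 4 lanes
AVL=2 ≤ VLMAX=4, so vl = 2
vd[0] xor(0x24,0x79) -> 0x5d
vd[1] xor(0xa9,0xa1) -> 0x08
vd[2] tail/keep -> 0xa8
vd[3] tail/keep -> 0xd9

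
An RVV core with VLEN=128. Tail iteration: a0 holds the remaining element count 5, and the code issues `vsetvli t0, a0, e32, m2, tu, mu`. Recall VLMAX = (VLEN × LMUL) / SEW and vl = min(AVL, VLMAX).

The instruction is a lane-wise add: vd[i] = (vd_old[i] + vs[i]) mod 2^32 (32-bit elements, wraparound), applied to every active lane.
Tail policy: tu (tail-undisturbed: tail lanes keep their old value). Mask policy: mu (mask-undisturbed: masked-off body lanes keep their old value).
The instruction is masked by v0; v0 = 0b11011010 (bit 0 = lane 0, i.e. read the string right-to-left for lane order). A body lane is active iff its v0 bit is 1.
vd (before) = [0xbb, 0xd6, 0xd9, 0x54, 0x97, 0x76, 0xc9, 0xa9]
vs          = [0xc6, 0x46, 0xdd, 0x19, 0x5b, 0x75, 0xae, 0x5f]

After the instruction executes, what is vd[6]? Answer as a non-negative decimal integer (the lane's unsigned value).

vd[6] = 201

VLMAX = VLEN×LMUL/SEW = 128×2/32 = 8
vl = min(AVL, VLMAX) = min(5, 8) = 5
vd[0] mask-off/keep -> 0xbb
vd[1] add(0xd6,0x46) -> 0x11c
vd[2] mask-off/keep -> 0xd9
vd[3] add(0x54,0x19) -> 0x6d
vd[4] add(0x97,0x5b) -> 0xf2
vd[5] tail/keep -> 0x76
vd[6] tail/keep -> 0xc9
vd[7] tail/keep -> 0xa9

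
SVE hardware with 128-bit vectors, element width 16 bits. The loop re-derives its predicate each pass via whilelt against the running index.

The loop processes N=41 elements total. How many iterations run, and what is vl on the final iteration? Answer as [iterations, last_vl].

128-bit reg / 16-bit elem → 8 lanes
N=41: ⌈41/8⌉ = 6 iters; last vl = 41 − 5×8 = 1

[iterations, last_vl] = [6, 1]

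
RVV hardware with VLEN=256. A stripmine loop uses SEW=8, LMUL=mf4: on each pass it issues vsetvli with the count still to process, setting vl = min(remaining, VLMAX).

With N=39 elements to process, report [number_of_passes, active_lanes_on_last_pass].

VLMAX = VLEN×LMUL/SEW = 256×1/4/8 = 8
39 elements at 8/iter → 5 passes, remainder 7 on the last

[iterations, last_vl] = [5, 7]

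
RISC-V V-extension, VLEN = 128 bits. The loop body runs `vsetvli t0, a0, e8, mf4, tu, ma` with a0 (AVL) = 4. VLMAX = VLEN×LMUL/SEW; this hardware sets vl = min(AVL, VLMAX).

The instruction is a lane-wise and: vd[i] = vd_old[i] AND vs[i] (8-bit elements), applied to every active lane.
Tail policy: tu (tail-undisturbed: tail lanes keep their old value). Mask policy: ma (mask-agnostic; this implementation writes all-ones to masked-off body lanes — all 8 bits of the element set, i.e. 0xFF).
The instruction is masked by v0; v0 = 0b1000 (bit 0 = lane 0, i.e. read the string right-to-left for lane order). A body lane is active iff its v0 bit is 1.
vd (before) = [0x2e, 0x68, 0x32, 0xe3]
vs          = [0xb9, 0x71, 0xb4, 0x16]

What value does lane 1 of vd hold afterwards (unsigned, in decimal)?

vd[1] = 255

VLMAX = VLEN×LMUL/SEW = 128×1/4/8 = 4
vl ← min(4, 4) = 4
lane  0: mask-off/ones ⇒ 0xff
lane  1: mask-off/ones ⇒ 0xff
lane  2: mask-off/ones ⇒ 0xff
lane  3: and(0xe3,0x16) ⇒ 0x02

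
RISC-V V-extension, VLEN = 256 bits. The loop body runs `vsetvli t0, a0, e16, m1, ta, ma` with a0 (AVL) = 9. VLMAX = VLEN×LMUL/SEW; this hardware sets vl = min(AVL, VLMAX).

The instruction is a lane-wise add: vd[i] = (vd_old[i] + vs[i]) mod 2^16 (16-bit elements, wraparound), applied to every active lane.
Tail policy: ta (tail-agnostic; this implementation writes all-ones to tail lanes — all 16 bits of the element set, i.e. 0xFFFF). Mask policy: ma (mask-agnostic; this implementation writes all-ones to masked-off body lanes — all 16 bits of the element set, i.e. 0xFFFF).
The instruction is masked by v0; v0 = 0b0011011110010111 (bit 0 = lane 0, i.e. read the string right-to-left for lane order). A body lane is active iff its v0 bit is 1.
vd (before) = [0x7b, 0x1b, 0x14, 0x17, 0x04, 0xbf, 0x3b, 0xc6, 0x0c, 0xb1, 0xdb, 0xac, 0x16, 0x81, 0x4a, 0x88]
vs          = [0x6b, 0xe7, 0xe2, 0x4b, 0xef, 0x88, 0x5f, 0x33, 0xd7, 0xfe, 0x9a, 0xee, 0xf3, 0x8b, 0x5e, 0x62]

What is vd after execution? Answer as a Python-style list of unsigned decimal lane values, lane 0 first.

lanes per group: 256·1/16 = 16
vl ← min(9, 16) = 9
vd[0] add(0x7b,0x6b) -> 0xe6
vd[1] add(0x1b,0xe7) -> 0x102
vd[2] add(0x14,0xe2) -> 0xf6
vd[3] mask-off/ones -> 0xffff
vd[4] add(0x04,0xef) -> 0xf3
vd[5] mask-off/ones -> 0xffff
vd[6] mask-off/ones -> 0xffff
vd[7] add(0xc6,0x33) -> 0xf9
vd[8] add(0x0c,0xd7) -> 0xe3
vd[9] tail/ones -> 0xffff
vd[10] tail/ones -> 0xffff
vd[11] tail/ones -> 0xffff
vd[12] tail/ones -> 0xffff
vd[13] tail/ones -> 0xffff
vd[14] tail/ones -> 0xffff
vd[15] tail/ones -> 0xffff

vd = [230, 258, 246, 65535, 243, 65535, 65535, 249, 227, 65535, 65535, 65535, 65535, 65535, 65535, 65535]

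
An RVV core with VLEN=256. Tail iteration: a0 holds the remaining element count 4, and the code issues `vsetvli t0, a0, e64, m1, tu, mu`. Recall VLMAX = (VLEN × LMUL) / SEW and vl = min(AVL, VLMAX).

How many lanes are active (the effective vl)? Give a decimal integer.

vl = 4

VLMAX = VLEN×LMUL/SEW = 256×1/64 = 4
vl ← min(4, 4) = 4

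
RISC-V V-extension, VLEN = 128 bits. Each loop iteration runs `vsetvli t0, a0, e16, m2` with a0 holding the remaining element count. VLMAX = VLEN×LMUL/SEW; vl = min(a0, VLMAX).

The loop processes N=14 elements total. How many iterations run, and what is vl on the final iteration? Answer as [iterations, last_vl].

VLMAX = VLEN×LMUL/SEW = 128×2/16 = 16
iterations = ceil(14/16) = 1; final-pass vl = 14

[iterations, last_vl] = [1, 14]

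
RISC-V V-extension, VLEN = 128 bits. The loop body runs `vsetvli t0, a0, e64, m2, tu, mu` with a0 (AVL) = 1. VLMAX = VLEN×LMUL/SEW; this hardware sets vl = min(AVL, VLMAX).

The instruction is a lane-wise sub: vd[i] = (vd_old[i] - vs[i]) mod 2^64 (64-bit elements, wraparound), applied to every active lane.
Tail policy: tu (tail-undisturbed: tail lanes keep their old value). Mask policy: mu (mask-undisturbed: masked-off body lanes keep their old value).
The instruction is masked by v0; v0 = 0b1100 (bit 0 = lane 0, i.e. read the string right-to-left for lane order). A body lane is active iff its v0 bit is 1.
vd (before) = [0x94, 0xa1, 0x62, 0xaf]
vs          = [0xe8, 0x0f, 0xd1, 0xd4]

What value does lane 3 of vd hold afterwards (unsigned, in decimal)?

vd[3] = 175

VLMAX = (128 × 2) / 64 = 4 lanes
AVL=1 ≤ VLMAX=4, so vl = 1
lane  0: mask-off/keep ⇒ 0x94
lane  1: tail/keep ⇒ 0xa1
lane  2: tail/keep ⇒ 0x62
lane  3: tail/keep ⇒ 0xaf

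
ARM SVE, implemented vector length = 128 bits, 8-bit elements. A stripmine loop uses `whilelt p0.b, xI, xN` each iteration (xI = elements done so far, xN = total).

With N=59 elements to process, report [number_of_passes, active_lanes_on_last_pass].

[iterations, last_vl] = [4, 11]

lane count: 128 div 8 = 16
N=59: ⌈59/16⌉ = 4 iters; last vl = 59 − 3×16 = 11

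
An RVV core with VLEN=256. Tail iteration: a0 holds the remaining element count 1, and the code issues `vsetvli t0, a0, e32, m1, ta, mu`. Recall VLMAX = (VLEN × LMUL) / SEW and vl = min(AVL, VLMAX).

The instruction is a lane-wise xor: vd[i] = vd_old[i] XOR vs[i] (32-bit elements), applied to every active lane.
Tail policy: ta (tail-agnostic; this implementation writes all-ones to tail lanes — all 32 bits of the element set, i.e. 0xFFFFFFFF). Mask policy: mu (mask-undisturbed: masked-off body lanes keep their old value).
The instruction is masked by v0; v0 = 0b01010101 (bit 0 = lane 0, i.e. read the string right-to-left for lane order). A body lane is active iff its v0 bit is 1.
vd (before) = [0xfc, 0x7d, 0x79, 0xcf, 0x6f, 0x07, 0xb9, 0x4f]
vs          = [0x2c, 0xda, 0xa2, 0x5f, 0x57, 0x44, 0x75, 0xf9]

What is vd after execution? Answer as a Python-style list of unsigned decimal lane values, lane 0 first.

lanes per group: 256·1/32 = 8
vl ← min(1, 8) = 1
vd[0] xor(0xfc,0x2c) -> 0xd0
vd[1] tail/ones -> 0xffffffff
vd[2] tail/ones -> 0xffffffff
vd[3] tail/ones -> 0xffffffff
vd[4] tail/ones -> 0xffffffff
vd[5] tail/ones -> 0xffffffff
vd[6] tail/ones -> 0xffffffff
vd[7] tail/ones -> 0xffffffff

vd = [208, 4294967295, 4294967295, 4294967295, 4294967295, 4294967295, 4294967295, 4294967295]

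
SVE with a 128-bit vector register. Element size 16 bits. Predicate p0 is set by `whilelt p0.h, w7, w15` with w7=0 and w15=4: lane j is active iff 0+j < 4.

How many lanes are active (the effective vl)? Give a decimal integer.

vl = 4

128-bit reg / 16-bit elem → 8 lanes
whilelt: lane j active iff 0+j < 4 → j < 4 → 4 active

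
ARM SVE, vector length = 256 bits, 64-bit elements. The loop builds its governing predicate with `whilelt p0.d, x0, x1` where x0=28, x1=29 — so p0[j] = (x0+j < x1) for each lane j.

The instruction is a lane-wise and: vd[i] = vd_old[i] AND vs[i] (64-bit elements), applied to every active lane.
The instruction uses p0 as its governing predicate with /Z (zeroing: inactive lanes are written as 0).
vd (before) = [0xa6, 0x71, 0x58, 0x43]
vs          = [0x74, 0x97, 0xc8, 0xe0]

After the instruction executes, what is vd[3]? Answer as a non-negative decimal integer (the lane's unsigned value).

vd[3] = 0

256-bit reg / 64-bit elem → 4 lanes
whilelt: lane j active iff 28+j < 29 → j < 1 → 1 active
lane  0: and(0xa6,0x74) ⇒ 0x24
lane  1: tail/zero ⇒ 0x00
lane  2: tail/zero ⇒ 0x00
lane  3: tail/zero ⇒ 0x00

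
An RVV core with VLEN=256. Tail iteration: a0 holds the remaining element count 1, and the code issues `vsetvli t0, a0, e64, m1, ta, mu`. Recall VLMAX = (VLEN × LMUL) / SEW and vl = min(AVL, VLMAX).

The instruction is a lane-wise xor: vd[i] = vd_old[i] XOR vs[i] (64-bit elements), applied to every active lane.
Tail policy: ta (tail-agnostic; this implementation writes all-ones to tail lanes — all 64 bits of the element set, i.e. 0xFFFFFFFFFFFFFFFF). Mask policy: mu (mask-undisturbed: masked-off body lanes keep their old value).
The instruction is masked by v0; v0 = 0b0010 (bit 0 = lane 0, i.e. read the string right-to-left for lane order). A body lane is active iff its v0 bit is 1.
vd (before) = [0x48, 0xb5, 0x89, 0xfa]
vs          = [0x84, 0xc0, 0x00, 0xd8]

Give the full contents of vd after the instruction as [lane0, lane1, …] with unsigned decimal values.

VLMAX = (256 × 1) / 64 = 4 lanes
AVL=1 ≤ VLMAX=4, so vl = 1
[0] mask-off/keep = 0x48
[1] tail/ones = 0xffffffffffffffff
[2] tail/ones = 0xffffffffffffffff
[3] tail/ones = 0xffffffffffffffff

vd = [72, 18446744073709551615, 18446744073709551615, 18446744073709551615]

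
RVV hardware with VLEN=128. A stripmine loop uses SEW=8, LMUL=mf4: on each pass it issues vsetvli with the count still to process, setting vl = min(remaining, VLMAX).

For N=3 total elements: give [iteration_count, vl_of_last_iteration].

lanes per group: 128·1/4/8 = 4
3 elements at 4/iter → 1 passes, remainder 3 on the last

[iterations, last_vl] = [1, 3]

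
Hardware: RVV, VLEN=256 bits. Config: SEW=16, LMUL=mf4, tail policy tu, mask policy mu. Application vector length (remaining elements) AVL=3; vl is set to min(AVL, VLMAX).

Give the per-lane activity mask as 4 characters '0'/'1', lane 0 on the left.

lanes per group: 256·1/4/16 = 4
vl ← min(3, 4) = 3
bits (lane 0 leftmost): 1110

predicate = 1110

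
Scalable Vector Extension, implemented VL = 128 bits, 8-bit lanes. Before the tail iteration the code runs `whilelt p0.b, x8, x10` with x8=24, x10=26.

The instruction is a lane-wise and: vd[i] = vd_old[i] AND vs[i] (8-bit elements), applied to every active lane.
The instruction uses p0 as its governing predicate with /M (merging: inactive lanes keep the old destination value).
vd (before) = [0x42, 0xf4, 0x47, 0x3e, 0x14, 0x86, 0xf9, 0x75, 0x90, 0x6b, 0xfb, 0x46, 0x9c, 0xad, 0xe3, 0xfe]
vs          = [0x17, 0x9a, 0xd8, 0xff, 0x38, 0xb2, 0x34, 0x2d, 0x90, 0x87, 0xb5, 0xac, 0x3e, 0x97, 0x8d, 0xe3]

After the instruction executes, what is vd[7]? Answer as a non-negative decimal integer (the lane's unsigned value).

register lanes = 128/8 = 16
active while 24+j < 26, i.e. j ∈ [0,2) capped at 16 ⇒ 2
vd[0] and(0x42,0x17) -> 0x02
vd[1] and(0xf4,0x9a) -> 0x90
vd[2] tail/keep -> 0x47
vd[3] tail/keep -> 0x3e
vd[4] tail/keep -> 0x14
vd[5] tail/keep -> 0x86
vd[6] tail/keep -> 0xf9
vd[7] tail/keep -> 0x75
vd[8] tail/keep -> 0x90
vd[9] tail/keep -> 0x6b
vd[10] tail/keep -> 0xfb
vd[11] tail/keep -> 0x46
vd[12] tail/keep -> 0x9c
vd[13] tail/keep -> 0xad
vd[14] tail/keep -> 0xe3
vd[15] tail/keep -> 0xfe

vd[7] = 117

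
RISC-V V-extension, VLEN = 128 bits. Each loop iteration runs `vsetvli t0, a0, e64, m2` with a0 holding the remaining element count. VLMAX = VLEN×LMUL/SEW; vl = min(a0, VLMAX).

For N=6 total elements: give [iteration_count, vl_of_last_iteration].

[iterations, last_vl] = [2, 2]

VLMAX = VLEN×LMUL/SEW = 128×2/64 = 4
iterations = ceil(6/4) = 2; final-pass vl = 2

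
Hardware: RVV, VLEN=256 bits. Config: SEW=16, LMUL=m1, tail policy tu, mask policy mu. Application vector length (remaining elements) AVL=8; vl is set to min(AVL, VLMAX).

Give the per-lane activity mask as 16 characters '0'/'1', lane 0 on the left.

VLMAX = VLEN×LMUL/SEW = 256×1/16 = 16
vl ← min(8, 16) = 8
bits (lane 0 leftmost): 1111111100000000

predicate = 1111111100000000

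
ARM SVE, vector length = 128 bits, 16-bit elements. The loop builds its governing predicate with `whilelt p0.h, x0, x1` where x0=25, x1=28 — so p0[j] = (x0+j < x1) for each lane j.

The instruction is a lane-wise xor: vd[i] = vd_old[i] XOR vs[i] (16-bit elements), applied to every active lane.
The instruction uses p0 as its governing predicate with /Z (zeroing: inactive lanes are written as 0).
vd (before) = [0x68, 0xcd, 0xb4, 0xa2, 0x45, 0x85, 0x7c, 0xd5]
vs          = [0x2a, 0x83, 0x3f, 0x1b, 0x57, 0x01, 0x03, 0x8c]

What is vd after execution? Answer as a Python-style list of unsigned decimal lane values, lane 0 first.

lane count: 128 div 16 = 8
p0[j] = (25+j < 28); true for j=0..2 → 3 lanes set
lane  0: xor(0x68,0x2a) ⇒ 0x42
lane  1: xor(0xcd,0x83) ⇒ 0x4e
lane  2: xor(0xb4,0x3f) ⇒ 0x8b
lane  3: tail/zero ⇒ 0x00
lane  4: tail/zero ⇒ 0x00
lane  5: tail/zero ⇒ 0x00
lane  6: tail/zero ⇒ 0x00
lane  7: tail/zero ⇒ 0x00

vd = [66, 78, 139, 0, 0, 0, 0, 0]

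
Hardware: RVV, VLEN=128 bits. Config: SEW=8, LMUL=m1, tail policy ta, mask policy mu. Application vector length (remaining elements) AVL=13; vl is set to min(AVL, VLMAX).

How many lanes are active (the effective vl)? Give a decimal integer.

VLMAX = VLEN×LMUL/SEW = 128×1/8 = 16
AVL=13 ≤ VLMAX=16, so vl = 13

vl = 13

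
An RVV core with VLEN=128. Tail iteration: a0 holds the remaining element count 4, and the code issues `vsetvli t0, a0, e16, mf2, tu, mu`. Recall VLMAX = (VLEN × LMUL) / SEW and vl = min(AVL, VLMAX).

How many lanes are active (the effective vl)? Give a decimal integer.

vl = 4

lanes per group: 128·1/2/16 = 4
vl ← min(4, 4) = 4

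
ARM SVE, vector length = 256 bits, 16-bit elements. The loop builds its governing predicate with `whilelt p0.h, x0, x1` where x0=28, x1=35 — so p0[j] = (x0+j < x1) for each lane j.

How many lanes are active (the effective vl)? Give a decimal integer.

vl = 7

register lanes = 256/16 = 16
whilelt: lane j active iff 28+j < 35 → j < 7 → 7 active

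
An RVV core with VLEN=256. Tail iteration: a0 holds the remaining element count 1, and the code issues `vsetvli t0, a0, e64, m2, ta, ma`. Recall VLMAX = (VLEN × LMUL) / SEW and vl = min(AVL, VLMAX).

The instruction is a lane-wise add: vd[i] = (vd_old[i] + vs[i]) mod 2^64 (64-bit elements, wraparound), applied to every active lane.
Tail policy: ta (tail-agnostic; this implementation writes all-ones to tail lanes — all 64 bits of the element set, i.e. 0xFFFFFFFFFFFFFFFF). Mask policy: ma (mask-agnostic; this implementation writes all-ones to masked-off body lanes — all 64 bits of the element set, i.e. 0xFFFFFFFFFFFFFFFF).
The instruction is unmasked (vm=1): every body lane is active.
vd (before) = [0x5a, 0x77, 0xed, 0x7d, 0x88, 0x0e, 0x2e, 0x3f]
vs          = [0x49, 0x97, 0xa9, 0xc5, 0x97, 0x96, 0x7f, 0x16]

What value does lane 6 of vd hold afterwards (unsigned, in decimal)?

vd[6] = 18446744073709551615

lanes per group: 256·2/64 = 8
vl = min(AVL, VLMAX) = min(1, 8) = 1
[0] add(0x5a,0x49) = 0xa3
[1] tail/ones = 0xffffffffffffffff
[2] tail/ones = 0xffffffffffffffff
[3] tail/ones = 0xffffffffffffffff
[4] tail/ones = 0xffffffffffffffff
[5] tail/ones = 0xffffffffffffffff
[6] tail/ones = 0xffffffffffffffff
[7] tail/ones = 0xffffffffffffffff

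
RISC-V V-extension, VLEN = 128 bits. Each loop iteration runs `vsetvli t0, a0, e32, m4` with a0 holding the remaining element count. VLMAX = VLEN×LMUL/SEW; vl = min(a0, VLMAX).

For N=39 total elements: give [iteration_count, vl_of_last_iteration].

VLMAX = (128 × 4) / 32 = 16 lanes
39 elements at 16/iter → 3 passes, remainder 7 on the last

[iterations, last_vl] = [3, 7]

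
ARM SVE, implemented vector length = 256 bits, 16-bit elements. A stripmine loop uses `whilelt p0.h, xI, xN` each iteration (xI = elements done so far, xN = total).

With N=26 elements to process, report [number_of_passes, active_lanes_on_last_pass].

register lanes = 256/16 = 16
N=26: ⌈26/16⌉ = 2 iters; last vl = 26 − 1×16 = 10

[iterations, last_vl] = [2, 10]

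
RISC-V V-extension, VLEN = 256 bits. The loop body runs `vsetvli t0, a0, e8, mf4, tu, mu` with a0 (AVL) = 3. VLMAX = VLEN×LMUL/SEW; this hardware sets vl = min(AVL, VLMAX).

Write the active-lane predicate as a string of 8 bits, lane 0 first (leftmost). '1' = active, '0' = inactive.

VLMAX = (256 × 1/4) / 8 = 8 lanes
AVL=3 ≤ VLMAX=8, so vl = 3
bits (lane 0 leftmost): 11100000

predicate = 11100000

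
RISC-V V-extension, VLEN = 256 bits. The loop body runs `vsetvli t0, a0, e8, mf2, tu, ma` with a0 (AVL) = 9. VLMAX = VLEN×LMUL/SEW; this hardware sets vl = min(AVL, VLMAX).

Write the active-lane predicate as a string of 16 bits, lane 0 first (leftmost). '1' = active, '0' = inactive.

VLMAX = VLEN×LMUL/SEW = 256×1/2/8 = 16
vl = min(AVL, VLMAX) = min(9, 16) = 9
bits (lane 0 leftmost): 1111111110000000

predicate = 1111111110000000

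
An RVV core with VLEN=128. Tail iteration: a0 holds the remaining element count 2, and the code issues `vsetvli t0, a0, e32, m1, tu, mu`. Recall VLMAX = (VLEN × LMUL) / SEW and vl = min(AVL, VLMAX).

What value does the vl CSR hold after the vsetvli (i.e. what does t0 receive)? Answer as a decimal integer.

vl = 2

VLMAX = (128 × 1) / 32 = 4 lanes
vl ← min(2, 4) = 2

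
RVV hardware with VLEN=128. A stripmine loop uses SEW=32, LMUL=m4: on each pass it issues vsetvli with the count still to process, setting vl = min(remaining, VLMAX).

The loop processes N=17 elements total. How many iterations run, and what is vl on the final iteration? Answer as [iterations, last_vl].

lanes per group: 128·4/32 = 16
N=17: ⌈17/16⌉ = 2 iters; last vl = 17 − 1×16 = 1

[iterations, last_vl] = [2, 1]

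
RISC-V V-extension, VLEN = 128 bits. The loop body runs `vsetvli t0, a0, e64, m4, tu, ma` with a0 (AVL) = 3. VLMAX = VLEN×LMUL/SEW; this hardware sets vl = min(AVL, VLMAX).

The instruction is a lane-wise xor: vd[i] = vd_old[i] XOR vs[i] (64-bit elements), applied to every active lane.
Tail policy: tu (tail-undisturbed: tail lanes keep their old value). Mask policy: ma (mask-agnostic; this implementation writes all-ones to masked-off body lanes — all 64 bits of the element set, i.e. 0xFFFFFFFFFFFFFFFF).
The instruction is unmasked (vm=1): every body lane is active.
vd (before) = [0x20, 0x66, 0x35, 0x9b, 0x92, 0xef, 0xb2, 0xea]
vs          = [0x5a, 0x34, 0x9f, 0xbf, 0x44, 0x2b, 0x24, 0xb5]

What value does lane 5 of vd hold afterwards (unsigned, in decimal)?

vd[5] = 239

lanes per group: 128·4/64 = 8
AVL=3 ≤ VLMAX=8, so vl = 3
lane  0: xor(0x20,0x5a) ⇒ 0x7a
lane  1: xor(0x66,0x34) ⇒ 0x52
lane  2: xor(0x35,0x9f) ⇒ 0xaa
lane  3: tail/keep ⇒ 0x9b
lane  4: tail/keep ⇒ 0x92
lane  5: tail/keep ⇒ 0xef
lane  6: tail/keep ⇒ 0xb2
lane  7: tail/keep ⇒ 0xea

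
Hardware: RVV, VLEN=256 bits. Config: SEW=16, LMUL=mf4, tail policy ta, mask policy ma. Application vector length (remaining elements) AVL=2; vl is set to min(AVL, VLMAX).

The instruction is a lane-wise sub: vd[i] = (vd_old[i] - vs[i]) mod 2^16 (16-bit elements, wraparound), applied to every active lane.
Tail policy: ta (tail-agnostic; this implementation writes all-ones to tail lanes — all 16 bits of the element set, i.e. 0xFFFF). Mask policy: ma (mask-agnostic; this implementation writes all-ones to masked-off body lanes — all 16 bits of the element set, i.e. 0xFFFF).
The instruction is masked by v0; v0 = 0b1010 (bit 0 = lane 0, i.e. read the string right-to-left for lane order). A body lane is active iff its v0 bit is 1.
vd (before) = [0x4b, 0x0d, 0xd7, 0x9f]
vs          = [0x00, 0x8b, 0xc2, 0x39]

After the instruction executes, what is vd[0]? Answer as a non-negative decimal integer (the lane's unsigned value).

vd[0] = 65535

lanes per group: 256·1/4/16 = 4
vl = min(AVL, VLMAX) = min(2, 4) = 2
vd[0] mask-off/ones -> 0xffff
vd[1] sub(0x0d,0x8b) -> 0xff82
vd[2] tail/ones -> 0xffff
vd[3] tail/ones -> 0xffff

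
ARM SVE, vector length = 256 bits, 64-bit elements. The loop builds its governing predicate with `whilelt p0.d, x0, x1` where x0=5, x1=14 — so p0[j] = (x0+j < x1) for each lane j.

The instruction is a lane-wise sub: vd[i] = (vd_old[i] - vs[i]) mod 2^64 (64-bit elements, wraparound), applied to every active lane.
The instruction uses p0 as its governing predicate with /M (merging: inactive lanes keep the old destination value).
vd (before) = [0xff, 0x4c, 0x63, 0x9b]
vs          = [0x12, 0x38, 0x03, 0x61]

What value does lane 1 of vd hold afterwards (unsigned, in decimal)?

256-bit reg / 64-bit elem → 4 lanes
active while 5+j < 14, i.e. j ∈ [0,9) capped at 4 ⇒ 4
vd[0] sub(0xff,0x12) -> 0xed
vd[1] sub(0x4c,0x38) -> 0x14
vd[2] sub(0x63,0x03) -> 0x60
vd[3] sub(0x9b,0x61) -> 0x3a

vd[1] = 20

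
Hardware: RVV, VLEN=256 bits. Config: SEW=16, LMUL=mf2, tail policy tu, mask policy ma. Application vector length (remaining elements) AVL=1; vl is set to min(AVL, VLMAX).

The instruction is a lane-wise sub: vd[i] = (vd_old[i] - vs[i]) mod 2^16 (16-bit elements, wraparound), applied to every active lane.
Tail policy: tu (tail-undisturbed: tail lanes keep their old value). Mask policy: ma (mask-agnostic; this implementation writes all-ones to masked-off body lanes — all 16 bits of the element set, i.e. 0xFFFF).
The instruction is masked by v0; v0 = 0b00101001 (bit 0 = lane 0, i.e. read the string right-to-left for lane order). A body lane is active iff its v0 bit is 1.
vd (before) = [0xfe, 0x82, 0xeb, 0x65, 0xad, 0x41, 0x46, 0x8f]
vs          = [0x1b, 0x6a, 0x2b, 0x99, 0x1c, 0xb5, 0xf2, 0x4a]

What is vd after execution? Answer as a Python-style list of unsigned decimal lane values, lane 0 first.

VLMAX = (256 × 1/2) / 16 = 8 lanes
AVL=1 ≤ VLMAX=8, so vl = 1
[0] sub(0xfe,0x1b) = 0xe3
[1] tail/keep = 0x82
[2] tail/keep = 0xeb
[3] tail/keep = 0x65
[4] tail/keep = 0xad
[5] tail/keep = 0x41
[6] tail/keep = 0x46
[7] tail/keep = 0x8f

vd = [227, 130, 235, 101, 173, 65, 70, 143]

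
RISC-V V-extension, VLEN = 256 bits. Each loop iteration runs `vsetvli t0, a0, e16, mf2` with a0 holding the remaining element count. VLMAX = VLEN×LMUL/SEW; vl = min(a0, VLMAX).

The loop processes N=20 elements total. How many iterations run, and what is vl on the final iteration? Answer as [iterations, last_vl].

[iterations, last_vl] = [3, 4]

VLMAX = VLEN×LMUL/SEW = 256×1/2/16 = 8
iterations = ceil(20/8) = 3; final-pass vl = 4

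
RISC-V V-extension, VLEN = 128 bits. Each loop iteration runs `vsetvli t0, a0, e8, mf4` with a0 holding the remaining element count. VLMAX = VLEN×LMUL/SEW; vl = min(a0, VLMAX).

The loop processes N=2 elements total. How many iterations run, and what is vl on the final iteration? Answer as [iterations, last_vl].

[iterations, last_vl] = [1, 2]

VLMAX = VLEN×LMUL/SEW = 128×1/4/8 = 4
iterations = ceil(2/4) = 1; final-pass vl = 2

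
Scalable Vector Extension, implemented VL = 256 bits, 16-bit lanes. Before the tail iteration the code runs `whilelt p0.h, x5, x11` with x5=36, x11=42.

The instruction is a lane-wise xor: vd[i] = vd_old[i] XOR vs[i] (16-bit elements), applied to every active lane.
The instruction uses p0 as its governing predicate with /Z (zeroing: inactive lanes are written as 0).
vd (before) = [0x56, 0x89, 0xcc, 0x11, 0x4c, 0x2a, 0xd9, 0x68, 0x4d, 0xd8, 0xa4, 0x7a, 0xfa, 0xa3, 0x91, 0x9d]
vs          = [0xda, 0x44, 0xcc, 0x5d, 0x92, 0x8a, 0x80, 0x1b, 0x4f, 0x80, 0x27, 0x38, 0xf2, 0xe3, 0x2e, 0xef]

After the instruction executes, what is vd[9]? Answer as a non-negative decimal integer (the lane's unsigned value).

register lanes = 256/16 = 16
active while 36+j < 42, i.e. j ∈ [0,6) capped at 16 ⇒ 6
  i=0: xor(0x56,0xda) → 140
  i=1: xor(0x89,0x44) → 205
  i=2: xor(0xcc,0xcc) → 0
  i=3: xor(0x11,0x5d) → 76
  i=4: xor(0x4c,0x92) → 222
  i=5: xor(0x2a,0x8a) → 160
  i=6: tail/zero → 0
  i=7: tail/zero → 0
  i=8: tail/zero → 0
  i=9: tail/zero → 0
  i=10: tail/zero → 0
  i=11: tail/zero → 0
  i=12: tail/zero → 0
  i=13: tail/zero → 0
  i=14: tail/zero → 0
  i=15: tail/zero → 0

vd[9] = 0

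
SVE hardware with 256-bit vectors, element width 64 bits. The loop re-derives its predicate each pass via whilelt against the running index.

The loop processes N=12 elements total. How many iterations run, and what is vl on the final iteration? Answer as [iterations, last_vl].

lane count: 256 div 64 = 4
iterations = ceil(12/4) = 3; final-pass vl = 4

[iterations, last_vl] = [3, 4]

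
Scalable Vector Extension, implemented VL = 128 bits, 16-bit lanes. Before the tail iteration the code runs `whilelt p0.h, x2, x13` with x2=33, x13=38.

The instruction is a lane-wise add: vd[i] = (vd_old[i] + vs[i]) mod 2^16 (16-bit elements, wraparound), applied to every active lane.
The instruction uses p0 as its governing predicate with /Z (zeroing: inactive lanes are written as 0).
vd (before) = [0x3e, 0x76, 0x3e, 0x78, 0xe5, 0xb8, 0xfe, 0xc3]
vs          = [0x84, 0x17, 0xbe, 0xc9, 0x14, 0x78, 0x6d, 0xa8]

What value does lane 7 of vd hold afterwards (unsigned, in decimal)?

vd[7] = 0

lane count: 128 div 16 = 8
active while 33+j < 38, i.e. j ∈ [0,5) capped at 8 ⇒ 5
  i=0: add(0x3e,0x84) → 194
  i=1: add(0x76,0x17) → 141
  i=2: add(0x3e,0xbe) → 252
  i=3: add(0x78,0xc9) → 321
  i=4: add(0xe5,0x14) → 249
  i=5: tail/zero → 0
  i=6: tail/zero → 0
  i=7: tail/zero → 0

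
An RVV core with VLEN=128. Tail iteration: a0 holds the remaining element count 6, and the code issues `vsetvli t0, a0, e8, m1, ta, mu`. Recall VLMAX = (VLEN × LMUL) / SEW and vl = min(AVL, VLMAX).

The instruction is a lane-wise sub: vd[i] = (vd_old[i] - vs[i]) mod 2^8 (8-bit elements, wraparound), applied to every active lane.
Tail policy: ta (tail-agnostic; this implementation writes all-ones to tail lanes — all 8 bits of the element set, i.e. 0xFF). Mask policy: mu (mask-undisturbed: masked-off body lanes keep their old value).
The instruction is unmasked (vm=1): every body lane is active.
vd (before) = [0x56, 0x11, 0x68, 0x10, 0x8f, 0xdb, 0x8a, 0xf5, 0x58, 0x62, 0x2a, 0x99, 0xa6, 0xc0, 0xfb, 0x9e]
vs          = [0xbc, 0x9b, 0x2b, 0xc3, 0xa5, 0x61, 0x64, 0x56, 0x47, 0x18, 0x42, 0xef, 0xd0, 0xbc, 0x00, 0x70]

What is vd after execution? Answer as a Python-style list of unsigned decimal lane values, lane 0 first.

lanes per group: 128·1/8 = 16
vl = min(AVL, VLMAX) = min(6, 16) = 6
[0] sub(0x56,0xbc) = 0x9a
[1] sub(0x11,0x9b) = 0x76
[2] sub(0x68,0x2b) = 0x3d
[3] sub(0x10,0xc3) = 0x4d
[4] sub(0x8f,0xa5) = 0xea
[5] sub(0xdb,0x61) = 0x7a
[6] tail/ones = 0xff
[7] tail/ones = 0xff
[8] tail/ones = 0xff
[9] tail/ones = 0xff
[10] tail/ones = 0xff
[11] tail/ones = 0xff
[12] tail/ones = 0xff
[13] tail/ones = 0xff
[14] tail/ones = 0xff
[15] tail/ones = 0xff

vd = [154, 118, 61, 77, 234, 122, 255, 255, 255, 255, 255, 255, 255, 255, 255, 255]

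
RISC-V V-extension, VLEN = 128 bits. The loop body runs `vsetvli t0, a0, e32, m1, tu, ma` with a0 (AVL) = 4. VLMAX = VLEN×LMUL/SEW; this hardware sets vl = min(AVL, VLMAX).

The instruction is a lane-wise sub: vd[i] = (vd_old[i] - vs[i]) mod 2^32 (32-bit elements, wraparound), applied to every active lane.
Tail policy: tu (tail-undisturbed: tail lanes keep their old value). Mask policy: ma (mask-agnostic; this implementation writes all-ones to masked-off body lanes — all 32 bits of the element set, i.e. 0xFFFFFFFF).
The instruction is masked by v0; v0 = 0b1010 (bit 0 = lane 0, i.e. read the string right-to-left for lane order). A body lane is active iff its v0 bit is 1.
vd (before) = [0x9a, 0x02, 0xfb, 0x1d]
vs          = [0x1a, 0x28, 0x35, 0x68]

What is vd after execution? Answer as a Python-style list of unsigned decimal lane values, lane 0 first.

lanes per group: 128·1/32 = 4
AVL=4 ≤ VLMAX=4, so vl = 4
lane  0: mask-off/ones ⇒ 0xffffffff
lane  1: sub(0x02,0x28) ⇒ 0xffffffda
lane  2: mask-off/ones ⇒ 0xffffffff
lane  3: sub(0x1d,0x68) ⇒ 0xffffffb5

vd = [4294967295, 4294967258, 4294967295, 4294967221]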